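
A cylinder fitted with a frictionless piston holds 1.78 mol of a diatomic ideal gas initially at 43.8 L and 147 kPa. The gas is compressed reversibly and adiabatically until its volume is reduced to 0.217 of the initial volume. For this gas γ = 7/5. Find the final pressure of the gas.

T₁ = P₁V₁/(nR) = 147×43.8/(1.78×8.314) = 435 K.
Adiabatic: TV^(γ−1) = const ⇒ T₂ = 435×(4.61)^0.400 = 802 K; PV^γ = const ⇒ P₂ = 1250 kPa.

1250 kPa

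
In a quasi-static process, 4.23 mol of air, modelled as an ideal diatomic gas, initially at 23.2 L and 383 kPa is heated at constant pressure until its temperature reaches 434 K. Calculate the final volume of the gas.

T₁ = P₁V₁/(nR) = 383×23.2/(4.23×8.314) = 253 K.
Isobaric: P stays 383 kPa; V/T = const ⇒ T₂ = 434 K, V₂ = 39.9 L.

39.9 L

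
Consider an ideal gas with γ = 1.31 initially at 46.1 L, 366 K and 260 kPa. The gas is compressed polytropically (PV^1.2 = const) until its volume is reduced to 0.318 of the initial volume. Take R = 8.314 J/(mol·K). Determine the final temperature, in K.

460 K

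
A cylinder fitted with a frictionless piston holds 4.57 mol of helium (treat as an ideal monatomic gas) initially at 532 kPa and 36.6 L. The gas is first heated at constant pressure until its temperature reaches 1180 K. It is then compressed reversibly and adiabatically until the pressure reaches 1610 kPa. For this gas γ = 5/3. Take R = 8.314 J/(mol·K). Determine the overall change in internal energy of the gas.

75500 J

T₁ = P₁V₁/(nR) = 532×36.6/(4.57×8.314) = 512 K.
Step 1 — Isobaric: P stays 532 kPa; V/T = const ⇒ T₂ = 1180 K, V₂ = 84.3 L.
W = PΔV = 532×(84.3−36.6) kPa·L = 25400 J.
ΔU = nCvΔT = 4.57×12.5×(1180−512) = 38000 J.
Q = ΔU + W = nCpΔT = 63400 J.
State after step 1: P = 532 kPa, V = 84.3 L, T = 1180 K.
Step 2 — Adiabatic: T₂/T₁ = (P₂/P₁)^((γ−1)/γ) ⇒ T₂ = 1180×(3.03)^0.400 = 1840 K; V₂ = 43.4 L.
ΔU = nCvΔT = 4.57×12.5×(1840−1180) = 37500 J.
Q = 0 for an adiabatic process, so W = −ΔU = -37500 J.
Net over both steps: W = -12100 J, Q = 63400 J, ΔU = 75500 J.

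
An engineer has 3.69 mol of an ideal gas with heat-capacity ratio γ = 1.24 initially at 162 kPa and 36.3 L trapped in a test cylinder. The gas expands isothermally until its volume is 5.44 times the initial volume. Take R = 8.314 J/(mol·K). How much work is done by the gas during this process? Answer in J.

9960 J

T₁ = P₁V₁/(nR) = 162×36.3/(3.69×8.314) = 192 K.
Isothermal: T stays 192 K; PV = const ⇒ V₂ = 197 L, P₂ = 29.8 kPa.
W = nRT ln(V₂/V₁) = 3.69×8.314×192×ln(5.44) = 9960 J.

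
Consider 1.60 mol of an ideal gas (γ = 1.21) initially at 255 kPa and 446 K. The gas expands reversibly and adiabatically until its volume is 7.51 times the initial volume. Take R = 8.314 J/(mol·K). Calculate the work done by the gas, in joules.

V₁ = nRT₁/P₁ = 1.60×8.314×446/255 = 23.3 L.
Adiabatic: TV^(γ−1) = const ⇒ T₂ = 446×(0.133)^0.210 = 292 K; PV^γ = const ⇒ P₂ = 22.2 kPa.
ΔU = nCvΔT = 1.60×39.6×(292−446) = -9750 J.
Q = 0 for an adiabatic process, so W = −ΔU = 9750 J.

9750 J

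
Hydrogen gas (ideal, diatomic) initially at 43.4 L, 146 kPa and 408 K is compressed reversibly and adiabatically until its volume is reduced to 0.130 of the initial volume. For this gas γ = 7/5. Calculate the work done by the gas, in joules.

n = P₁V₁/(RT₁) = 146×43.4/(8.314×408) = 1.87 mol.
Adiabatic: TV^(γ−1) = const ⇒ T₂ = 408×(7.69)^0.400 = 923 K; PV^γ = const ⇒ P₂ = 2540 kPa.
ΔU = nCvΔT = 1.87×20.8×(923−408) = 20000 J.
Q = 0 for an adiabatic process, so W = −ΔU = -20000 J.

-20000 J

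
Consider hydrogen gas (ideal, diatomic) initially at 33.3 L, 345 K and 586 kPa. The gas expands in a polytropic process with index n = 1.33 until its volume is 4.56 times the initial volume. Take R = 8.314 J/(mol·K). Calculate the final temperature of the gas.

Polytropic n=1.33: T₂ = T₁(V₁/V₂)^(n−1) = 345×(0.219)^0.33 = 209 K; P₂ = P₁(V₁/V₂)^n = 77.9 kPa.

209 K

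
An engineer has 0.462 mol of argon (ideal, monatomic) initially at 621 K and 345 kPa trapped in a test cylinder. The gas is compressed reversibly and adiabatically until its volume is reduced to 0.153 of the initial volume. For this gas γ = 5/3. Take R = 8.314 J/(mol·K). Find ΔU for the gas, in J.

8930 J

V₁ = nRT₁/P₁ = 0.462×8.314×621/345 = 6.91 L.
Adiabatic: TV^(γ−1) = const ⇒ T₂ = 621×(6.54)^0.667 = 2170 K; PV^γ = const ⇒ P₂ = 7880 kPa.
For an ideal gas ΔU = nCvΔT with Cv = (3/2)R = 12.5 J/(mol·K).
ΔU = 0.462×12.5×(2170−621) = 8930 J.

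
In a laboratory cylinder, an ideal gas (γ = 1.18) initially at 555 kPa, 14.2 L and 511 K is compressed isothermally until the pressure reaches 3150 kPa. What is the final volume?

2.50 L

Isothermal: T stays 511 K; PV = const ⇒ V₂ = 2.50 L, P₂ = 3150 kPa.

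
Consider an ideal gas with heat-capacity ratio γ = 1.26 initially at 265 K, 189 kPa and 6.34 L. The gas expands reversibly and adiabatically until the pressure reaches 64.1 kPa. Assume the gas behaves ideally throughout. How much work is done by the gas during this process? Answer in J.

922 J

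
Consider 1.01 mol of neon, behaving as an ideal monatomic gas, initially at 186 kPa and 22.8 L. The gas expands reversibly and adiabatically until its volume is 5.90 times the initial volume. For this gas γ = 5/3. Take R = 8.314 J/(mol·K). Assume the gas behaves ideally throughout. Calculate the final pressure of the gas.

T₁ = P₁V₁/(nR) = 186×22.8/(1.01×8.314) = 505 K.
Adiabatic: TV^(γ−1) = const ⇒ T₂ = 505×(0.169)^0.667 = 155 K; PV^γ = const ⇒ P₂ = 9.66 kPa.

9.66 kPa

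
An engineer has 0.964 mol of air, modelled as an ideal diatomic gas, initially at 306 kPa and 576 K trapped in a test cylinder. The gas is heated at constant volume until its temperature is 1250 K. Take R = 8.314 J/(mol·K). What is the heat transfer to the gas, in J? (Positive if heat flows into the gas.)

V₁ = nRT₁/P₁ = 0.964×8.314×576/306 = 15.1 L.
Isochoric: V stays 15.1 L; P/T = const ⇒ T₂ = 1250 K, P₂ = 664 kPa.
W = 0 (no volume change).
ΔU = nCvΔT = 0.964×20.8×(1250−576) = 13500 J.
Q = ΔU = 13500 J.

13500 J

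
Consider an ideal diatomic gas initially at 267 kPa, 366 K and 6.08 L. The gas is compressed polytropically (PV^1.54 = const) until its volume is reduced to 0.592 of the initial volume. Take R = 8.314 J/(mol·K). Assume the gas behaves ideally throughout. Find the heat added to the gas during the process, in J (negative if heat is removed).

n = P₁V₁/(RT₁) = 267×6.08/(8.314×366) = 0.533 mol.
Polytropic n=1.54: T₂ = T₁(V₁/V₂)^(n−1) = 366×(1.69)^0.54 = 486 K; P₂ = P₁(V₁/V₂)^n = 599 kPa.
W = (P₁V₁−P₂V₂)/(n−1) = (267×6.08−599×3.60)/0.54 = -984 J.
ΔU = nCvΔT = 0.533×20.8×(486−366) = 1330 J.
Q = ΔU + W = 344 J.

344 J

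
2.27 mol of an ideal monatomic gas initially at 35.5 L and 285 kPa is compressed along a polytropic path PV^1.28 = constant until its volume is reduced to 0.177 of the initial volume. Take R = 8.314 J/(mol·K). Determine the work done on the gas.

T₁ = P₁V₁/(nR) = 285×35.5/(2.27×8.314) = 536 K.
Polytropic n=1.28: T₂ = T₁(V₁/V₂)^(n−1) = 536×(5.65)^0.28 = 871 K; P₂ = P₁(V₁/V₂)^n = 2610 kPa.
W = (P₁V₁−P₂V₂)/(n−1) = (285×35.5−2610×6.28)/0.28 = -22500 J.
Work done on the gas = −W_by = 22500 J.

22500 J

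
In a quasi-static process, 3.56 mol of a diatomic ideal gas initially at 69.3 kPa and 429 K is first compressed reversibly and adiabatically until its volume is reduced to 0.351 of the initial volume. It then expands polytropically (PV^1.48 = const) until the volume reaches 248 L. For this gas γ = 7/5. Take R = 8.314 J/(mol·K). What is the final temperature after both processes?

V₁ = nRT₁/P₁ = 3.56×8.314×429/69.3 = 183 L.
Step 1 — Adiabatic: TV^(γ−1) = const ⇒ T₂ = 429×(2.85)^0.400 = 652 K; PV^γ = const ⇒ P₂ = 300 kPa.
ΔU = nCvΔT = 3.56×20.8×(652−429) = 16500 J.
Q = 0 for an adiabatic process, so W = −ΔU = -16500 J.
State after step 1: P = 300 kPa, V = 64.3 L, T = 652 K.
Step 2 — Polytropic n=1.48: T₂ = T₁(V₁/V₂)^(n−1) = 652×(0.259)^0.48 = 341 K; P₂ = P₁(V₁/V₂)^n = 40.7 kPa.
W = (P₁V₁−P₂V₂)/(n−1) = (300×64.3−40.7×248)/0.48 = 19200 J.
ΔU = nCvΔT = 3.56×20.8×(341−652) = -23000 J.
Q = ΔU + W = -3830 J.
Net over both steps: W = 2660 J, Q = -3830 J, ΔU = -6500 J.

341 K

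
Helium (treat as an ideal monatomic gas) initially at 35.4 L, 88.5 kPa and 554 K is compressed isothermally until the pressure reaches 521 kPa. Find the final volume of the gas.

6.01 L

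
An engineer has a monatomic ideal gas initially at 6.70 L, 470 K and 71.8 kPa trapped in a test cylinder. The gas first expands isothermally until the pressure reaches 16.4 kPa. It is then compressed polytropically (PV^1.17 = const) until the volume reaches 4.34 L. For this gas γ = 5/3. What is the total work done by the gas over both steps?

-376 J

n = P₁V₁/(RT₁) = 71.8×6.70/(8.314×470) = 0.123 mol.
Step 1 — Isothermal: T stays 470 K; PV = const ⇒ V₂ = 29.3 L, P₂ = 16.4 kPa.
ΔU = 0 (ideal gas, T constant).
W = nRT ln(V₂/V₁) = 0.123×8.314×470×ln(4.38) = 710 J.
Q = ΔU + W = 710 J.
State after step 1: P = 16.4 kPa, V = 29.3 L, T = 470 K.
Step 2 — Polytropic n=1.17: T₂ = T₁(V₁/V₂)^(n−1) = 470×(6.76)^0.17 = 650 K; P₂ = P₁(V₁/V₂)^n = 153 kPa.
W = (P₁V₁−P₂V₂)/(n−1) = (16.4×29.3−153×4.34)/0.17 = -1090 J.
ΔU = nCvΔT = 0.123×12.5×(650−470) = 277 J.
Q = ΔU + W = -809 J.
Net over both steps: W = -376 J, Q = -98.8 J, ΔU = 277 J.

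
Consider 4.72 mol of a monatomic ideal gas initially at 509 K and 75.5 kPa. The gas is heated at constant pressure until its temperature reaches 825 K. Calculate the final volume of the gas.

V₁ = nRT₁/P₁ = 4.72×8.314×509/75.5 = 265 L.
Isobaric: P stays 75.5 kPa; V/T = const ⇒ T₂ = 825 K, V₂ = 429 L.

429 L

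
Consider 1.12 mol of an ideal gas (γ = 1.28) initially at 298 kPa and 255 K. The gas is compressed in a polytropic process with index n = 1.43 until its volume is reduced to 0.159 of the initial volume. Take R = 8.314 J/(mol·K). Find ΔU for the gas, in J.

V₁ = nRT₁/P₁ = 1.12×8.314×255/298 = 7.97 L.
Polytropic n=1.43: T₂ = T₁(V₁/V₂)^(n−1) = 255×(6.29)^0.43 = 562 K; P₂ = P₁(V₁/V₂)^n = 4130 kPa.
For an ideal gas ΔU = nCvΔT with Cv = R/(γ−1) = 29.7 J/(mol·K).
ΔU = 1.12×29.7×(562−255) = 10200 J.

10200 J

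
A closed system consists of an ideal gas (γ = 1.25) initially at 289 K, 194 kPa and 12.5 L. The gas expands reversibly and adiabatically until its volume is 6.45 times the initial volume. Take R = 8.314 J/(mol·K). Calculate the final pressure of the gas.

Adiabatic: TV^(γ−1) = const ⇒ T₂ = 289×(0.155)^0.250 = 181 K; PV^γ = const ⇒ P₂ = 18.9 kPa.

18.9 kPa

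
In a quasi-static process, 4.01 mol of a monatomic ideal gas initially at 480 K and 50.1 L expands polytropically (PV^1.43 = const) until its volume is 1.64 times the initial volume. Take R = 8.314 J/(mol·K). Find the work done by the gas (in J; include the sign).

P₁ = nRT₁/V₁ = 4.01×8.314×480/50.1 = 319 kPa.
Polytropic n=1.43: T₂ = T₁(V₁/V₂)^(n−1) = 480×(0.610)^0.43 = 388 K; P₂ = P₁(V₁/V₂)^n = 157 kPa.
W = (P₁V₁−P₂V₂)/(n−1) = (319×50.1−157×82.2)/0.43 = 7130 J.

7130 J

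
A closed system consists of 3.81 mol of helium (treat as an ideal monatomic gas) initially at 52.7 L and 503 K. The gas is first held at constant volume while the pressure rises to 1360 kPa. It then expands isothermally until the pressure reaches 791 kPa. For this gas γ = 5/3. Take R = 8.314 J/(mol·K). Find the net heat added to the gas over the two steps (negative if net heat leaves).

P₁ = nRT₁/V₁ = 3.81×8.314×503/52.7 = 302 kPa.
Step 1 — Isochoric: V stays 52.7 L; P/T = const ⇒ T₂ = 2260 K, P₂ = 1360 kPa.
W = 0 (no volume change).
ΔU = nCvΔT = 3.81×12.5×(2260−503) = 83600 J.
Q = ΔU = 83600 J.
State after step 1: P = 1360 kPa, V = 52.7 L, T = 2260 K.
Step 2 — Isothermal: T stays 2260 K; PV = const ⇒ V₂ = 90.6 L, P₂ = 791 kPa.
ΔU = 0 (ideal gas, T constant).
W = nRT ln(V₂/V₁) = 3.81×8.314×2260×ln(1.72) = 38800 J.
Q = ΔU + W = 38800 J.
Net over both steps: W = 38800 J, Q = 122000 J, ΔU = 83600 J.

122000 J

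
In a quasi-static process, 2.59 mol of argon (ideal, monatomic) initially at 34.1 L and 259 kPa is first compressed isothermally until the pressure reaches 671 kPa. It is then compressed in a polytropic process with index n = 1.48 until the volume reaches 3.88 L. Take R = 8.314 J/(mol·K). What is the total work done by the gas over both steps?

-23100 J

T₁ = P₁V₁/(nR) = 259×34.1/(2.59×8.314) = 410 K.
Step 1 — Isothermal: T stays 410 K; PV = const ⇒ V₂ = 13.2 L, P₂ = 671 kPa.
ΔU = 0 (ideal gas, T constant).
W = nRT ln(V₂/V₁) = 2.59×8.314×410×ln(0.386) = -8410 J.
Q = ΔU + W = -8410 J.
State after step 1: P = 671 kPa, V = 13.2 L, T = 410 K.
Step 2 — Polytropic n=1.48: T₂ = T₁(V₁/V₂)^(n−1) = 410×(3.39)^0.48 = 737 K; P₂ = P₁(V₁/V₂)^n = 4090 kPa.
W = (P₁V₁−P₂V₂)/(n−1) = (671×13.2−4090×3.88)/0.48 = -14700 J.
ΔU = nCvΔT = 2.59×12.5×(737−410) = 10600 J.
Q = ΔU + W = -4110 J.
Net over both steps: W = -23100 J, Q = -12500 J, ΔU = 10600 J.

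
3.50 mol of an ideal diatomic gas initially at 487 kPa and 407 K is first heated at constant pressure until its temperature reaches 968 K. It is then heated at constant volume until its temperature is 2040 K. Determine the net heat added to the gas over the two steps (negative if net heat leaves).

135000 J

V₁ = nRT₁/P₁ = 3.50×8.314×407/487 = 24.3 L.
Step 1 — Isobaric: P stays 487 kPa; V/T = const ⇒ T₂ = 968 K, V₂ = 57.8 L.
W = PΔV = 487×(57.8−24.3) kPa·L = 16300 J.
ΔU = nCvΔT = 3.50×20.8×(968−407) = 40800 J.
Q = ΔU + W = nCpΔT = 57100 J.
State after step 1: P = 487 kPa, V = 57.8 L, T = 968 K.
Step 2 — Isochoric: V stays 57.8 L; P/T = const ⇒ T₂ = 2040 K, P₂ = 1030 kPa.
W = 0 (no volume change).
ΔU = nCvΔT = 3.50×20.8×(2040−968) = 78000 J.
Q = ΔU = 78000 J.
Net over both steps: W = 16300 J, Q = 135000 J, ΔU = 119000 J.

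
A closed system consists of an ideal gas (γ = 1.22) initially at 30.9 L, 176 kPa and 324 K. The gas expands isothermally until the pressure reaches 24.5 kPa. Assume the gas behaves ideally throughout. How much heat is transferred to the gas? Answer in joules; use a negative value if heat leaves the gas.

10700 J

n = P₁V₁/(RT₁) = 176×30.9/(8.314×324) = 2.02 mol.
Isothermal: T stays 324 K; PV = const ⇒ V₂ = 222 L, P₂ = 24.5 kPa.
ΔU = 0 (ideal gas, T constant).
W = nRT ln(V₂/V₁) = 2.02×8.314×324×ln(7.18) = 10700 J.
Q = ΔU + W = 10700 J.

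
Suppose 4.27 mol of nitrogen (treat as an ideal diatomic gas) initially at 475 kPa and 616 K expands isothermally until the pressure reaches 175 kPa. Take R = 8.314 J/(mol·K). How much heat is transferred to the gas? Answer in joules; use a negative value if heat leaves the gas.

V₁ = nRT₁/P₁ = 4.27×8.314×616/475 = 46.0 L.
Isothermal: T stays 616 K; PV = const ⇒ V₂ = 125 L, P₂ = 175 kPa.
ΔU = 0 (ideal gas, T constant).
W = nRT ln(V₂/V₁) = 4.27×8.314×616×ln(2.71) = 21800 J.
Q = ΔU + W = 21800 J.

21800 J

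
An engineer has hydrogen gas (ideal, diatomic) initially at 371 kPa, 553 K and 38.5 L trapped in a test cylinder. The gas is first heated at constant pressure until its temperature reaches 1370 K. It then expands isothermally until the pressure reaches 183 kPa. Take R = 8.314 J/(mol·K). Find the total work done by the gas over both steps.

46100 J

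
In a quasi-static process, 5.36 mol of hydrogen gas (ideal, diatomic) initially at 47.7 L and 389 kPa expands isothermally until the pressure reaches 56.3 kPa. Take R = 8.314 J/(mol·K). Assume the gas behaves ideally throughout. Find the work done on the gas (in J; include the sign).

-35900 J

T₁ = P₁V₁/(nR) = 389×47.7/(5.36×8.314) = 416 K.
Isothermal: T stays 416 K; PV = const ⇒ V₂ = 330 L, P₂ = 56.3 kPa.
W = nRT ln(V₂/V₁) = 5.36×8.314×416×ln(6.91) = 35900 J.
Work done on the gas = −W_by = -35900 J.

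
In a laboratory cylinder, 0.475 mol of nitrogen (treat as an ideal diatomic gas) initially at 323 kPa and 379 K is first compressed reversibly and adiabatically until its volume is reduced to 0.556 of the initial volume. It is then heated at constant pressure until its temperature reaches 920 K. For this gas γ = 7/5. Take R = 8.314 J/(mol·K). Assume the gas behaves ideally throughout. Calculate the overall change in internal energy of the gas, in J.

5340 J

V₁ = nRT₁/P₁ = 0.475×8.314×379/323 = 4.63 L.
Step 1 — Adiabatic: TV^(γ−1) = const ⇒ T₂ = 379×(1.80)^0.400 = 479 K; PV^γ = const ⇒ P₂ = 735 kPa.
ΔU = nCvΔT = 0.475×20.8×(479−379) = 990 J.
Q = 0 for an adiabatic process, so W = −ΔU = -990 J.
State after step 1: P = 735 kPa, V = 2.58 L, T = 479 K.
Step 2 — Isobaric: P stays 735 kPa; V/T = const ⇒ T₂ = 920 K, V₂ = 4.95 L.
W = PΔV = 735×(4.95−2.58) kPa·L = 1740 J.
ΔU = nCvΔT = 0.475×20.8×(920−479) = 4350 J.
Q = ΔU + W = nCpΔT = 6090 J.
Net over both steps: W = 750 J, Q = 6090 J, ΔU = 5340 J.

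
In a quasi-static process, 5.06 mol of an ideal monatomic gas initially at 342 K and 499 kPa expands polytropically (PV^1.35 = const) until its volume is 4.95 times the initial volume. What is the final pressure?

57.6 kPa

V₁ = nRT₁/P₁ = 5.06×8.314×342/499 = 28.8 L.
Polytropic n=1.35: T₂ = T₁(V₁/V₂)^(n−1) = 342×(0.202)^0.35 = 195 K; P₂ = P₁(V₁/V₂)^n = 57.6 kPa.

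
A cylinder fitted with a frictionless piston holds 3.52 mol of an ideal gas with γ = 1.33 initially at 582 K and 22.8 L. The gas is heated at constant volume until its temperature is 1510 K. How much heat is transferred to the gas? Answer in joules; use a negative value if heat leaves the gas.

82300 J

P₁ = nRT₁/V₁ = 3.52×8.314×582/22.8 = 747 kPa.
Isochoric: V stays 22.8 L; P/T = const ⇒ T₂ = 1510 K, P₂ = 1940 kPa.
W = 0 (no volume change).
ΔU = nCvΔT = 3.52×25.2×(1510−582) = 82300 J.
Q = ΔU = 82300 J.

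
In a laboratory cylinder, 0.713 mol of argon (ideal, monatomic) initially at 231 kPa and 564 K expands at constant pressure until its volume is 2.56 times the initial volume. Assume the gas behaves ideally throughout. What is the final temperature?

V₁ = nRT₁/P₁ = 0.713×8.314×564/231 = 14.5 L.
Isobaric: P stays 231 kPa; V/T = const ⇒ T₂ = 1440 K, V₂ = 37.1 L.

1440 K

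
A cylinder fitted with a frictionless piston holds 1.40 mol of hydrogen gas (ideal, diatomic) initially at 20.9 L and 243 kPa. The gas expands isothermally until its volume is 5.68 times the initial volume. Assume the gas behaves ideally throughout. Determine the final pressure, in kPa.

42.8 kPa

T₁ = P₁V₁/(nR) = 243×20.9/(1.40×8.314) = 436 K.
Isothermal: T stays 436 K; PV = const ⇒ V₂ = 119 L, P₂ = 42.8 kPa.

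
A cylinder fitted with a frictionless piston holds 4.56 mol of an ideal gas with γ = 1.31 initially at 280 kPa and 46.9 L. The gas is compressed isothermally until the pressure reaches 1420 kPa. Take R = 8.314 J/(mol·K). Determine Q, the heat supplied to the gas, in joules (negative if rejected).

-21300 J

T₁ = P₁V₁/(nR) = 280×46.9/(4.56×8.314) = 346 K.
Isothermal: T stays 346 K; PV = const ⇒ V₂ = 9.25 L, P₂ = 1420 kPa.
ΔU = 0 (ideal gas, T constant).
W = nRT ln(V₂/V₁) = 4.56×8.314×346×ln(0.197) = -21300 J.
Q = ΔU + W = -21300 J.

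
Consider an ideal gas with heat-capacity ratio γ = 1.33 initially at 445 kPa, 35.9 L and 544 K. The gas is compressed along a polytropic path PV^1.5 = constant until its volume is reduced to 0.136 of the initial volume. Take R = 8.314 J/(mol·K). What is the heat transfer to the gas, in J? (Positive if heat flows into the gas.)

n = P₁V₁/(RT₁) = 445×35.9/(8.314×544) = 3.53 mol.
Polytropic n=1.5: T₂ = T₁(V₁/V₂)^(n−1) = 544×(7.35)^0.50 = 1480 K; P₂ = P₁(V₁/V₂)^n = 8870 kPa.
W = (P₁V₁−P₂V₂)/(n−1) = (445×35.9−8870×4.88)/0.50 = -54700 J.
ΔU = nCvΔT = 3.53×25.2×(1480−544) = 82900 J.
Q = ΔU + W = 28200 J.

28200 J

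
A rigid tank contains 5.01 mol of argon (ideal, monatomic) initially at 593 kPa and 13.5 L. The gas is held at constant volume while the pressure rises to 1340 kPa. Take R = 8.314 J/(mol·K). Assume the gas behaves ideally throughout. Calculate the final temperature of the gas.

434 K

T₁ = P₁V₁/(nR) = 593×13.5/(5.01×8.314) = 192 K.
Isochoric: V stays 13.5 L; P/T = const ⇒ T₂ = 434 K, P₂ = 1340 kPa.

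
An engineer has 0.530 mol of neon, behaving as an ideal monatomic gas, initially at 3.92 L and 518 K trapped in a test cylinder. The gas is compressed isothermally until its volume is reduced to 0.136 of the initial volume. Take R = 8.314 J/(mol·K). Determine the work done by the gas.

P₁ = nRT₁/V₁ = 0.530×8.314×518/3.92 = 582 kPa.
Isothermal: T stays 518 K; PV = const ⇒ V₂ = 0.533 L, P₂ = 4280 kPa.
W = nRT ln(V₂/V₁) = 0.530×8.314×518×ln(0.136) = -4550 J.

-4550 J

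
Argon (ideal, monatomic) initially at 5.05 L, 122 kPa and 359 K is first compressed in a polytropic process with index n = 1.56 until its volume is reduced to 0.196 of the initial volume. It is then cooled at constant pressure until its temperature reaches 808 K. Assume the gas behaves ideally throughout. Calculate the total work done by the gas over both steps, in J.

-1790 J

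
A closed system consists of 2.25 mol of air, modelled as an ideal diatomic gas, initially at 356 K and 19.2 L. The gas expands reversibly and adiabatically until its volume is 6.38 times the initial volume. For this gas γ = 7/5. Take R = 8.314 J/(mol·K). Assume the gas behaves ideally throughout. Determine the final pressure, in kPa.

25.9 kPa

P₁ = nRT₁/V₁ = 2.25×8.314×356/19.2 = 347 kPa.
Adiabatic: TV^(γ−1) = const ⇒ T₂ = 356×(0.157)^0.400 = 170 K; PV^γ = const ⇒ P₂ = 25.9 kPa.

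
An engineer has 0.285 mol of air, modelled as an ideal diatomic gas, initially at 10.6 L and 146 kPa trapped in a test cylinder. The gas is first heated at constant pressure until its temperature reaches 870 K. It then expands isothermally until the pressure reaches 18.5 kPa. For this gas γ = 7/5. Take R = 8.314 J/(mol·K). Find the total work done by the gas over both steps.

T₁ = P₁V₁/(nR) = 146×10.6/(0.285×8.314) = 653 K.
Step 1 — Isobaric: P stays 146 kPa; V/T = const ⇒ T₂ = 870 K, V₂ = 14.1 L.
W = PΔV = 146×(14.1−10.6) kPa·L = 514 J.
ΔU = nCvΔT = 0.285×20.8×(870−653) = 1280 J.
Q = ΔU + W = nCpΔT = 1800 J.
State after step 1: P = 146 kPa, V = 14.1 L, T = 870 K.
Step 2 — Isothermal: T stays 870 K; PV = const ⇒ V₂ = 111 L, P₂ = 18.5 kPa.
ΔU = 0 (ideal gas, T constant).
W = nRT ln(V₂/V₁) = 0.285×8.314×870×ln(7.89) = 4260 J.
Q = ΔU + W = 4260 J.
Net over both steps: W = 4770 J, Q = 6060 J, ΔU = 1280 J.

4770 J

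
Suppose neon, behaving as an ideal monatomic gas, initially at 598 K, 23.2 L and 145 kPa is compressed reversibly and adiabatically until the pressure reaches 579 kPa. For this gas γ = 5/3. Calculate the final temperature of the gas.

Adiabatic: T₂/T₁ = (P₂/P₁)^((γ−1)/γ) ⇒ T₂ = 598×(3.99)^0.400 = 1040 K; V₂ = 10.1 L.

1040 K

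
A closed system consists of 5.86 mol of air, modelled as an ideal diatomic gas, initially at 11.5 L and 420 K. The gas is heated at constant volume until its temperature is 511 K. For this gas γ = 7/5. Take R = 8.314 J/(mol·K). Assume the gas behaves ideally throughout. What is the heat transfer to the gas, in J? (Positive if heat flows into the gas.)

P₁ = nRT₁/V₁ = 5.86×8.314×420/11.5 = 1780 kPa.
Isochoric: V stays 11.5 L; P/T = const ⇒ T₂ = 511 K, P₂ = 2160 kPa.
W = 0 (no volume change).
ΔU = nCvΔT = 5.86×20.8×(511−420) = 11100 J.
Q = ΔU = 11100 J.

11100 J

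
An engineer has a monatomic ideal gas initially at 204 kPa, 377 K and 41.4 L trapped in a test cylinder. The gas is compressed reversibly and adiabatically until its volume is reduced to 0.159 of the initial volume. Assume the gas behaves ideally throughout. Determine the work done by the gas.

n = P₁V₁/(RT₁) = 204×41.4/(8.314×377) = 2.69 mol.
Adiabatic: TV^(γ−1) = const ⇒ T₂ = 377×(6.29)^0.667 = 1280 K; PV^γ = const ⇒ P₂ = 4370 kPa.
ΔU = nCvΔT = 2.69×12.5×(1280−377) = 30500 J.
Q = 0 for an adiabatic process, so W = −ΔU = -30500 J.

-30500 J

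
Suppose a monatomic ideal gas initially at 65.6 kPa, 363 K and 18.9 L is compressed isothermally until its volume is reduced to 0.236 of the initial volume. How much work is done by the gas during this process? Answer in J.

-1790 J

n = P₁V₁/(RT₁) = 65.6×18.9/(8.314×363) = 0.411 mol.
Isothermal: T stays 363 K; PV = const ⇒ V₂ = 4.46 L, P₂ = 278 kPa.
W = nRT ln(V₂/V₁) = 0.411×8.314×363×ln(0.236) = -1790 J.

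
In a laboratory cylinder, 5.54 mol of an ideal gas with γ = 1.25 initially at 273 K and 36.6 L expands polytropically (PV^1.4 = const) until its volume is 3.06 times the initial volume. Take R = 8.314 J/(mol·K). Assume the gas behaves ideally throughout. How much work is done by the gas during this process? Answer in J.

11300 J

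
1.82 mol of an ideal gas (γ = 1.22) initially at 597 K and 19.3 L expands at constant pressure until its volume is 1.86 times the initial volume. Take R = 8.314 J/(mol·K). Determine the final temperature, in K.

1110 K

P₁ = nRT₁/V₁ = 1.82×8.314×597/19.3 = 468 kPa.
Isobaric: P stays 468 kPa; V/T = const ⇒ T₂ = 1110 K, V₂ = 35.9 L.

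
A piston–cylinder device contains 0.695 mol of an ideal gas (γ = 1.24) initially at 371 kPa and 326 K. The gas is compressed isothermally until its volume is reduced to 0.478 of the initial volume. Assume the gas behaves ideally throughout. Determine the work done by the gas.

V₁ = nRT₁/P₁ = 0.695×8.314×326/371 = 5.08 L.
Isothermal: T stays 326 K; PV = const ⇒ V₂ = 2.43 L, P₂ = 776 kPa.
W = nRT ln(V₂/V₁) = 0.695×8.314×326×ln(0.478) = -1390 J.

-1390 J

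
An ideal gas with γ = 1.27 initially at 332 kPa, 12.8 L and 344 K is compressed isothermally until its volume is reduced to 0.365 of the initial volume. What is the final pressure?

Isothermal: T stays 344 K; PV = const ⇒ V₂ = 4.67 L, P₂ = 910 kPa.

910 kPa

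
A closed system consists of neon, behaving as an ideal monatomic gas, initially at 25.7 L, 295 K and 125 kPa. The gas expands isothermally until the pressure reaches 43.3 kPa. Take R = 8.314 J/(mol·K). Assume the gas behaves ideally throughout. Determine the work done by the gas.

3410 J

n = P₁V₁/(RT₁) = 125×25.7/(8.314×295) = 1.31 mol.
Isothermal: T stays 295 K; PV = const ⇒ V₂ = 74.2 L, P₂ = 43.3 kPa.
W = nRT ln(V₂/V₁) = 1.31×8.314×295×ln(2.89) = 3410 J.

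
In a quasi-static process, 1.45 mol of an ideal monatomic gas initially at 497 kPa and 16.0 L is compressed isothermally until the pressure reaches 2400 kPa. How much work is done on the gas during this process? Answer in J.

12500 J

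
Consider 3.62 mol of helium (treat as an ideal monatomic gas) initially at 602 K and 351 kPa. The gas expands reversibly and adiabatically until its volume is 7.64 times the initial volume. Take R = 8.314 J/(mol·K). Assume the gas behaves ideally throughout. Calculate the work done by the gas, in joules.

V₁ = nRT₁/P₁ = 3.62×8.314×602/351 = 51.6 L.
Adiabatic: TV^(γ−1) = const ⇒ T₂ = 602×(0.131)^0.667 = 155 K; PV^γ = const ⇒ P₂ = 11.8 kPa.
ΔU = nCvΔT = 3.62×12.5×(155−602) = -20200 J.
Q = 0 for an adiabatic process, so W = −ΔU = 20200 J.

20200 J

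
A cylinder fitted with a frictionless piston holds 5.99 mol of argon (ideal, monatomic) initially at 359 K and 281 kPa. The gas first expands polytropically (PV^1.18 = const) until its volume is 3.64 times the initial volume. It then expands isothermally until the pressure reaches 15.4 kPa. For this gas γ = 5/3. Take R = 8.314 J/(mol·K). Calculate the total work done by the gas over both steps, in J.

V₁ = nRT₁/P₁ = 5.99×8.314×359/281 = 63.6 L.
Step 1 — Polytropic n=1.18: T₂ = T₁(V₁/V₂)^(n−1) = 359×(0.275)^0.18 = 285 K; P₂ = P₁(V₁/V₂)^n = 61.2 kPa.
W = (P₁V₁−P₂V₂)/(n−1) = (281×63.6−61.2×232)/0.18 = 20600 J.
ΔU = nCvΔT = 5.99×12.5×(285−359) = -5560 J.
Q = ΔU + W = 15000 J.
State after step 1: P = 61.2 kPa, V = 232 L, T = 285 K.
Step 2 — Isothermal: T stays 285 K; PV = const ⇒ V₂ = 920 L, P₂ = 15.4 kPa.
ΔU = 0 (ideal gas, T constant).
W = nRT ln(V₂/V₁) = 5.99×8.314×285×ln(3.97) = 19500 J.
Q = ΔU + W = 19500 J.
Net over both steps: W = 40200 J, Q = 34600 J, ΔU = -5560 J.

40200 J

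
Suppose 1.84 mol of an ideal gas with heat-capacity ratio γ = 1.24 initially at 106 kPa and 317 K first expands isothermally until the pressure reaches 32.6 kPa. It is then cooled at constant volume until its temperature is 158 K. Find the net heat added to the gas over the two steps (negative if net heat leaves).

V₁ = nRT₁/P₁ = 1.84×8.314×317/106 = 45.7 L.
Step 1 — Isothermal: T stays 317 K; PV = const ⇒ V₂ = 149 L, P₂ = 32.6 kPa.
ΔU = 0 (ideal gas, T constant).
W = nRT ln(V₂/V₁) = 1.84×8.314×317×ln(3.25) = 5720 J.
Q = ΔU + W = 5720 J.
State after step 1: P = 32.6 kPa, V = 149 L, T = 317 K.
Step 2 — Isochoric: V stays 149 L; P/T = const ⇒ T₂ = 158 K, P₂ = 16.2 kPa.
W = 0 (no volume change).
ΔU = nCvΔT = 1.84×34.6×(158−317) = -10100 J.
Q = ΔU = -10100 J.
Net over both steps: W = 5720 J, Q = -4420 J, ΔU = -10100 J.

-4420 J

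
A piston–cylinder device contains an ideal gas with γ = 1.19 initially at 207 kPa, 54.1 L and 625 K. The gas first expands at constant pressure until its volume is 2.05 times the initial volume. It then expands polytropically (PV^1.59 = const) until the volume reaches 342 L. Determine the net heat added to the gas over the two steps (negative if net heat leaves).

33900 J

n = P₁V₁/(RT₁) = 207×54.1/(8.314×625) = 2.16 mol.
Step 1 — Isobaric: P stays 207 kPa; V/T = const ⇒ T₂ = 1280 K, V₂ = 111 L.
W = PΔV = 207×(111−54.1) kPa·L = 11800 J.
ΔU = nCvΔT = 2.16×43.8×(1280−625) = 61900 J.
Q = ΔU + W = nCpΔT = 73600 J.
State after step 1: P = 207 kPa, V = 111 L, T = 1280 K.
Step 2 — Polytropic n=1.59: T₂ = T₁(V₁/V₂)^(n−1) = 1280×(0.324)^0.59 = 659 K; P₂ = P₁(V₁/V₂)^n = 34.5 kPa.
W = (P₁V₁−P₂V₂)/(n−1) = (207×111−34.5×342)/0.59 = 18900 J.
ΔU = nCvΔT = 2.16×43.8×(659−1280) = -58700 J.
Q = ΔU + W = -39800 J.
Net over both steps: W = 30600 J, Q = 33900 J, ΔU = 3230 J.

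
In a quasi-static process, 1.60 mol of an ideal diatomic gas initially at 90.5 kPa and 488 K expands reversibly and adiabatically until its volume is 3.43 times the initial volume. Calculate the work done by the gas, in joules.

6320 J

V₁ = nRT₁/P₁ = 1.60×8.314×488/90.5 = 71.7 L.
Adiabatic: TV^(γ−1) = const ⇒ T₂ = 488×(0.292)^0.400 = 298 K; PV^γ = const ⇒ P₂ = 16.1 kPa.
ΔU = nCvΔT = 1.60×20.8×(298−488) = -6320 J.
Q = 0 for an adiabatic process, so W = −ΔU = 6320 J.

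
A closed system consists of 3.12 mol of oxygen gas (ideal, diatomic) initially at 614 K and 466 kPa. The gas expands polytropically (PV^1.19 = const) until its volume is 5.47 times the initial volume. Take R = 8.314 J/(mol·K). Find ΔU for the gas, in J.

V₁ = nRT₁/P₁ = 3.12×8.314×614/466 = 34.2 L.
Polytropic n=1.19: T₂ = T₁(V₁/V₂)^(n−1) = 614×(0.183)^0.19 = 445 K; P₂ = P₁(V₁/V₂)^n = 61.7 kPa.
For an ideal gas ΔU = nCvΔT with Cv = (5/2)R = 20.8 J/(mol·K).
ΔU = 3.12×20.8×(445−614) = -11000 J.

-11000 J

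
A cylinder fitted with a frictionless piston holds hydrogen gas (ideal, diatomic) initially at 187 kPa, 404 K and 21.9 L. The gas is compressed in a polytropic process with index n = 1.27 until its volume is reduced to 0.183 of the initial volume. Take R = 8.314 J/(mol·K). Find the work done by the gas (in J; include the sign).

-8820 J

n = P₁V₁/(RT₁) = 187×21.9/(8.314×404) = 1.22 mol.
Polytropic n=1.27: T₂ = T₁(V₁/V₂)^(n−1) = 404×(5.46)^0.27 = 639 K; P₂ = P₁(V₁/V₂)^n = 1620 kPa.
W = (P₁V₁−P₂V₂)/(n−1) = (187×21.9−1620×4.01)/0.27 = -8820 J.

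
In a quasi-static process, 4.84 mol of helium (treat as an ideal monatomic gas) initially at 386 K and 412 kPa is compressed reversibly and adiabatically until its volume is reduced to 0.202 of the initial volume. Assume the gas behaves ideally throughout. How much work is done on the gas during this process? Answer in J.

44400 J

V₁ = nRT₁/P₁ = 4.84×8.314×386/412 = 37.7 L.
Adiabatic: TV^(γ−1) = const ⇒ T₂ = 386×(4.95)^0.667 = 1120 K; PV^γ = const ⇒ P₂ = 5920 kPa.
ΔU = nCvΔT = 4.84×12.5×(1120−386) = 44400 J.
Q = 0 for an adiabatic process, so W = −ΔU = -44400 J.
Work done on the gas = −W_by = 44400 J.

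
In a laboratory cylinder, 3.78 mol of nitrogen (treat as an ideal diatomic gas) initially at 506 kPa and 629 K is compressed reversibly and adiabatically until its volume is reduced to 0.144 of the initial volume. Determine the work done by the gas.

-57900 J

V₁ = nRT₁/P₁ = 3.78×8.314×629/506 = 39.1 L.
Adiabatic: TV^(γ−1) = const ⇒ T₂ = 629×(6.94)^0.400 = 1370 K; PV^γ = const ⇒ P₂ = 7630 kPa.
ΔU = nCvΔT = 3.78×20.8×(1370−629) = 57900 J.
Q = 0 for an adiabatic process, so W = −ΔU = -57900 J.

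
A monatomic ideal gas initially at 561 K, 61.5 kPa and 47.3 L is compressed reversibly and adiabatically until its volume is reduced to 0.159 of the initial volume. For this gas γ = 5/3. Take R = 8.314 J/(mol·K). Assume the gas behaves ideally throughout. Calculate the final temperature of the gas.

Adiabatic: TV^(γ−1) = const ⇒ T₂ = 561×(6.29)^0.667 = 1910 K; PV^γ = const ⇒ P₂ = 1320 kPa.

1910 K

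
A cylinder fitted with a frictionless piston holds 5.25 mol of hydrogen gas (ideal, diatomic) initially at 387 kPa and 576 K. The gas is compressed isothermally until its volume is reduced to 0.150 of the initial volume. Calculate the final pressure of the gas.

2580 kPa

V₁ = nRT₁/P₁ = 5.25×8.314×576/387 = 65.0 L.
Isothermal: T stays 576 K; PV = const ⇒ V₂ = 9.74 L, P₂ = 2580 kPa.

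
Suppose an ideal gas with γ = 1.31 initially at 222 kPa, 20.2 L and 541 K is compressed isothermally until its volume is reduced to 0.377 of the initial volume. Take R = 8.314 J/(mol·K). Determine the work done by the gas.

n = P₁V₁/(RT₁) = 222×20.2/(8.314×541) = 0.997 mol.
Isothermal: T stays 541 K; PV = const ⇒ V₂ = 7.62 L, P₂ = 589 kPa.
W = nRT ln(V₂/V₁) = 0.997×8.314×541×ln(0.377) = -4370 J.

-4370 J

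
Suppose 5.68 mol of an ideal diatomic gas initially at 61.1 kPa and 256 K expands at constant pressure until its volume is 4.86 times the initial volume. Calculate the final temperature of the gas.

1240 K

V₁ = nRT₁/P₁ = 5.68×8.314×256/61.1 = 198 L.
Isobaric: P stays 61.1 kPa; V/T = const ⇒ T₂ = 1240 K, V₂ = 962 L.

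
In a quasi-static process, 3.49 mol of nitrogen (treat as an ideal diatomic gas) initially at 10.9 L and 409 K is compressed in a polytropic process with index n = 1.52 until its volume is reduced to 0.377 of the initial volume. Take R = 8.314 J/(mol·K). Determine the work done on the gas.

P₁ = nRT₁/V₁ = 3.49×8.314×409/10.9 = 1090 kPa.
Polytropic n=1.52: T₂ = T₁(V₁/V₂)^(n−1) = 409×(2.65)^0.52 = 679 K; P₂ = P₁(V₁/V₂)^n = 4800 kPa.
W = (P₁V₁−P₂V₂)/(n−1) = (1090×10.9−4800×4.11)/0.52 = -15100 J.
Work done on the gas = −W_by = 15100 J.

15100 J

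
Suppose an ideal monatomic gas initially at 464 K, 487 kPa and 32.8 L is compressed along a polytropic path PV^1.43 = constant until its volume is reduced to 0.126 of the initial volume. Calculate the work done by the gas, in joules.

n = P₁V₁/(RT₁) = 487×32.8/(8.314×464) = 4.14 mol.
Polytropic n=1.43: T₂ = T₁(V₁/V₂)^(n−1) = 464×(7.94)^0.43 = 1130 K; P₂ = P₁(V₁/V₂)^n = 9420 kPa.
W = (P₁V₁−P₂V₂)/(n−1) = (487×32.8−9420×4.13)/0.43 = -53400 J.

-53400 J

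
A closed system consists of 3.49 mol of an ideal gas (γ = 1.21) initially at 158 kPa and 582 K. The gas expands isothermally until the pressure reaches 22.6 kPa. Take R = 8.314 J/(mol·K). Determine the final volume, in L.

V₁ = nRT₁/P₁ = 3.49×8.314×582/158 = 107 L.
Isothermal: T stays 582 K; PV = const ⇒ V₂ = 747 L, P₂ = 22.6 kPa.

747 L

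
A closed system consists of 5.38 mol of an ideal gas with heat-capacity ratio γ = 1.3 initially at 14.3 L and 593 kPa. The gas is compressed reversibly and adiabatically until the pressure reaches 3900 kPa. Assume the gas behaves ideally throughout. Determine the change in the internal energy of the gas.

15400 J

T₁ = P₁V₁/(nR) = 593×14.3/(5.38×8.314) = 190 K.
Adiabatic: T₂/T₁ = (P₂/P₁)^((γ−1)/γ) ⇒ T₂ = 190×(6.58)^0.231 = 293 K; V₂ = 3.36 L.
For an ideal gas ΔU = nCvΔT with Cv = R/(γ−1) = 27.7 J/(mol·K).
ΔU = 5.38×27.7×(293−190) = 15400 J.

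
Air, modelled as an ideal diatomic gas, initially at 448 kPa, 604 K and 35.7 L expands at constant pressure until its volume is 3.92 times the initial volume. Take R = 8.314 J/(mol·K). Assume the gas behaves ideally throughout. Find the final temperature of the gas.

2370 K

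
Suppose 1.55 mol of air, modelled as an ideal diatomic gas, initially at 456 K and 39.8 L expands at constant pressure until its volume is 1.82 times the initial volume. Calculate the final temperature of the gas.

P₁ = nRT₁/V₁ = 1.55×8.314×456/39.8 = 148 kPa.
Isobaric: P stays 148 kPa; V/T = const ⇒ T₂ = 830 K, V₂ = 72.4 L.

830 K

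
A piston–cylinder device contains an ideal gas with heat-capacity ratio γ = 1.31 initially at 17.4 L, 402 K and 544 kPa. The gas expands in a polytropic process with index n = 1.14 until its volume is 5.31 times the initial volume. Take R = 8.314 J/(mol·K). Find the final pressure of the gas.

Polytropic n=1.14: T₂ = T₁(V₁/V₂)^(n−1) = 402×(0.188)^0.14 = 318 K; P₂ = P₁(V₁/V₂)^n = 81.1 kPa.

81.1 kPa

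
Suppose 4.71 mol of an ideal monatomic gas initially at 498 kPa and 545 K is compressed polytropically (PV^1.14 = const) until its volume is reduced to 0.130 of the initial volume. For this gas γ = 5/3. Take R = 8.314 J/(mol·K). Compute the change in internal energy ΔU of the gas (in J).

V₁ = nRT₁/P₁ = 4.71×8.314×545/498 = 42.9 L.
Polytropic n=1.14: T₂ = T₁(V₁/V₂)^(n−1) = 545×(7.69)^0.14 = 725 K; P₂ = P₁(V₁/V₂)^n = 5100 kPa.
For an ideal gas ΔU = nCvΔT with Cv = (3/2)R = 12.5 J/(mol·K).
ΔU = 4.71×12.5×(725−545) = 10600 J.

10600 J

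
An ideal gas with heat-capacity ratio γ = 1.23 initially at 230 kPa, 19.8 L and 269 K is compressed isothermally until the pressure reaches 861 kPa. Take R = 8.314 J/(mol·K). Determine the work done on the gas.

6010 J

n = P₁V₁/(RT₁) = 230×19.8/(8.314×269) = 2.04 mol.
Isothermal: T stays 269 K; PV = const ⇒ V₂ = 5.29 L, P₂ = 861 kPa.
W = nRT ln(V₂/V₁) = 2.04×8.314×269×ln(0.267) = -6010 J.
Work done on the gas = −W_by = 6010 J.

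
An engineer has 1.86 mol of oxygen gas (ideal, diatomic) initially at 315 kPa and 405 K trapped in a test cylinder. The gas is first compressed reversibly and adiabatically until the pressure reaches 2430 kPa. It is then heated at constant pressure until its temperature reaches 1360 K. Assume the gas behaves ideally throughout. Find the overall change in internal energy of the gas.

V₁ = nRT₁/P₁ = 1.86×8.314×405/315 = 19.9 L.
Step 1 — Adiabatic: T₂/T₁ = (P₂/P₁)^((γ−1)/γ) ⇒ T₂ = 405×(7.71)^0.286 = 726 K; V₂ = 4.62 L.
ΔU = nCvΔT = 1.86×20.8×(726−405) = 12400 J.
Q = 0 for an adiabatic process, so W = −ΔU = -12400 J.
State after step 1: P = 2430 kPa, V = 4.62 L, T = 726 K.
Step 2 — Isobaric: P stays 2430 kPa; V/T = const ⇒ T₂ = 1360 K, V₂ = 8.65 L.
W = PΔV = 2430×(8.65−4.62) kPa·L = 9800 J.
ΔU = nCvΔT = 1.86×20.8×(1360−726) = 24500 J.
Q = ΔU + W = nCpΔT = 34300 J.
Net over both steps: W = -2610 J, Q = 34300 J, ΔU = 36900 J.

36900 J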